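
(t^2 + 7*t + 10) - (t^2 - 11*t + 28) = 18*t - 18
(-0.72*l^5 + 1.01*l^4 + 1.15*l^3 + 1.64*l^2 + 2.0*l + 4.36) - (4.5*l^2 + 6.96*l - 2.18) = -0.72*l^5 + 1.01*l^4 + 1.15*l^3 - 2.86*l^2 - 4.96*l + 6.54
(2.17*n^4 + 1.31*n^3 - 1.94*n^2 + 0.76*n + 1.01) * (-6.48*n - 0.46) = -14.0616*n^5 - 9.487*n^4 + 11.9686*n^3 - 4.0324*n^2 - 6.8944*n - 0.4646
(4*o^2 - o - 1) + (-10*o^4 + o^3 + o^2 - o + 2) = -10*o^4 + o^3 + 5*o^2 - 2*o + 1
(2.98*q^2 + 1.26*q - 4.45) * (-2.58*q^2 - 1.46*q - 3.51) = -7.6884*q^4 - 7.6016*q^3 - 0.818399999999998*q^2 + 2.0744*q + 15.6195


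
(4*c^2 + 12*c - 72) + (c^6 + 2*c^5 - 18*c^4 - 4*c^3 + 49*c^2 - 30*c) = c^6 + 2*c^5 - 18*c^4 - 4*c^3 + 53*c^2 - 18*c - 72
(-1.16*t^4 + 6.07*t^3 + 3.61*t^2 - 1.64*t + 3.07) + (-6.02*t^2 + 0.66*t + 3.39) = -1.16*t^4 + 6.07*t^3 - 2.41*t^2 - 0.98*t + 6.46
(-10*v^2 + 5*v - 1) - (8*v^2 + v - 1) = -18*v^2 + 4*v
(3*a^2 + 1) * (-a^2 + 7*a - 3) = -3*a^4 + 21*a^3 - 10*a^2 + 7*a - 3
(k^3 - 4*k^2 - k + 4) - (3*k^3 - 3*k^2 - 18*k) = -2*k^3 - k^2 + 17*k + 4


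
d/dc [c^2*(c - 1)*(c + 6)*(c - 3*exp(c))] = c*(-3*c^3*exp(c) + 5*c^3 - 27*c^2*exp(c) + 20*c^2 - 27*c*exp(c) - 18*c + 36*exp(c))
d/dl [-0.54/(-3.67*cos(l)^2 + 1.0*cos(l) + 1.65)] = (3.9636*cos(l) - 0.54)*sin(l)/(-3.67*cos(l)^2 + 1.0*cos(l) + 1.65)^2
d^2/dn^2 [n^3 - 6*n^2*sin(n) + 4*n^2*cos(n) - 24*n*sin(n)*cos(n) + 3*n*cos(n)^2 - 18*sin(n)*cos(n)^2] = 6*n^2*sin(n) - 4*n^2*cos(n) - 16*n*sin(n) + 48*n*sin(2*n) - 24*n*cos(n) - 6*n*cos(2*n) + 6*n - 15*sin(n)/2 - 6*sin(2*n) + 81*sin(3*n)/2 + 8*cos(n) - 48*cos(2*n)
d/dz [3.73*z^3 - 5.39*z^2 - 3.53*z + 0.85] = 11.19*z^2 - 10.78*z - 3.53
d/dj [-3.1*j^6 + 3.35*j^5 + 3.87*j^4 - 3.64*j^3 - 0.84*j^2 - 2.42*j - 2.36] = -18.6*j^5 + 16.75*j^4 + 15.48*j^3 - 10.92*j^2 - 1.68*j - 2.42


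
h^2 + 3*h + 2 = (h + 1)*(h + 2)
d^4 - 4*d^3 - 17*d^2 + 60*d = d*(d - 5)*(d - 3)*(d + 4)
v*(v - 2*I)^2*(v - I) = v^4 - 5*I*v^3 - 8*v^2 + 4*I*v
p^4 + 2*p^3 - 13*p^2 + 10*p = p*(p - 2)*(p - 1)*(p + 5)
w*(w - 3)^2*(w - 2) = w^4 - 8*w^3 + 21*w^2 - 18*w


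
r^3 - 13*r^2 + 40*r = r*(r - 8)*(r - 5)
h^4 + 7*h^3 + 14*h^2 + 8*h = h*(h + 1)*(h + 2)*(h + 4)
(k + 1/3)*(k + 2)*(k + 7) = k^3 + 28*k^2/3 + 17*k + 14/3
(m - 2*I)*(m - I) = m^2 - 3*I*m - 2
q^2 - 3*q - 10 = (q - 5)*(q + 2)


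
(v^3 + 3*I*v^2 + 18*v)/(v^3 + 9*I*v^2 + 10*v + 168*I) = v*(v - 3*I)/(v^2 + 3*I*v + 28)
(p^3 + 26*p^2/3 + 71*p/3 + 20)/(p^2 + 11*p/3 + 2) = (3*p^2 + 17*p + 20)/(3*p + 2)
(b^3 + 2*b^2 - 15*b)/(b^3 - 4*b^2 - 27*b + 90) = b/(b - 6)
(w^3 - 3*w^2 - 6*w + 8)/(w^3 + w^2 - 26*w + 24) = (w + 2)/(w + 6)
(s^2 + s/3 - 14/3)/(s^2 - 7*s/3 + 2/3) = (3*s + 7)/(3*s - 1)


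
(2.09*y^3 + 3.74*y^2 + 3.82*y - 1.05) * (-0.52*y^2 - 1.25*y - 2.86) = -1.0868*y^5 - 4.5573*y^4 - 12.6388*y^3 - 14.9254*y^2 - 9.6127*y + 3.003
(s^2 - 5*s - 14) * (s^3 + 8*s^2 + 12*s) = s^5 + 3*s^4 - 42*s^3 - 172*s^2 - 168*s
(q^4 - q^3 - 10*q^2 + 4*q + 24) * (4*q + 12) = 4*q^5 + 8*q^4 - 52*q^3 - 104*q^2 + 144*q + 288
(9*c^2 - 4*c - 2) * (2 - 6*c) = -54*c^3 + 42*c^2 + 4*c - 4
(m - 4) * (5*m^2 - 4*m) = 5*m^3 - 24*m^2 + 16*m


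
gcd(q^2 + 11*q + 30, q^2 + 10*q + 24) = q + 6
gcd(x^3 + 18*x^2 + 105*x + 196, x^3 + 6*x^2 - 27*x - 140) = x^2 + 11*x + 28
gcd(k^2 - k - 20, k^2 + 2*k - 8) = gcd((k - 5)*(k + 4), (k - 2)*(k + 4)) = k + 4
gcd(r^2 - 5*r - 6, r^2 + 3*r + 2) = r + 1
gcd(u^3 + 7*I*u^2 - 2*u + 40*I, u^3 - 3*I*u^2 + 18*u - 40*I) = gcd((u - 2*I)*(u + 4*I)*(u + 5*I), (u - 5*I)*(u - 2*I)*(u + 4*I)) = u^2 + 2*I*u + 8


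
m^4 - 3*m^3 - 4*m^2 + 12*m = m*(m - 3)*(m - 2)*(m + 2)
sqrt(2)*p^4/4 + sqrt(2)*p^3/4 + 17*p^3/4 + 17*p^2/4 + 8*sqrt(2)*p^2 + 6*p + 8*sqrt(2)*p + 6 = (p/2 + sqrt(2))*(p + 1)*(p + 6*sqrt(2))*(sqrt(2)*p/2 + 1/2)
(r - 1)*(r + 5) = r^2 + 4*r - 5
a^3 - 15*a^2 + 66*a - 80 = (a - 8)*(a - 5)*(a - 2)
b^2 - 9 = (b - 3)*(b + 3)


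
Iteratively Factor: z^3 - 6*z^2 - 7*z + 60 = (z - 4)*(z^2 - 2*z - 15) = (z - 4)*(z + 3)*(z - 5)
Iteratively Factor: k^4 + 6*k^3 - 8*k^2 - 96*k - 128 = (k + 4)*(k^3 + 2*k^2 - 16*k - 32) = (k + 2)*(k + 4)*(k^2 - 16) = (k + 2)*(k + 4)^2*(k - 4)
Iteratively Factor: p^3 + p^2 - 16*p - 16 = (p - 4)*(p^2 + 5*p + 4) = (p - 4)*(p + 1)*(p + 4)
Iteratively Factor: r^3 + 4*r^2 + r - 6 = (r + 3)*(r^2 + r - 2) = (r - 1)*(r + 3)*(r + 2)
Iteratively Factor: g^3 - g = (g + 1)*(g^2 - g) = (g - 1)*(g + 1)*(g)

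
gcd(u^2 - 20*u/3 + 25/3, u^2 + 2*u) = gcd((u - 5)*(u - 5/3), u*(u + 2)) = 1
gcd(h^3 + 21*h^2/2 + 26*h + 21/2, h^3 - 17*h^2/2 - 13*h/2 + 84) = h + 3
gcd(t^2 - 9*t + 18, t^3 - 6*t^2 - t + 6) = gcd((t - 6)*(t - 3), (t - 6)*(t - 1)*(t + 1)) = t - 6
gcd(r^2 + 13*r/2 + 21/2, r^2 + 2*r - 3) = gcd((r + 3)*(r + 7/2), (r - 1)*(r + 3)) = r + 3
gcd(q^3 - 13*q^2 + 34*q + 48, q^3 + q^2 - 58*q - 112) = q - 8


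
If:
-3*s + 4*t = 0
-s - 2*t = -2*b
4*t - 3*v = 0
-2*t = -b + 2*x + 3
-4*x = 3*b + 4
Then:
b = 10/13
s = 8/13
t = 6/13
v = 8/13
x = -41/26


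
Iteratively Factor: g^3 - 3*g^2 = (g)*(g^2 - 3*g) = g*(g - 3)*(g)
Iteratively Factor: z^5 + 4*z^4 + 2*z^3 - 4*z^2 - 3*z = (z)*(z^4 + 4*z^3 + 2*z^2 - 4*z - 3) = z*(z + 3)*(z^3 + z^2 - z - 1) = z*(z + 1)*(z + 3)*(z^2 - 1) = z*(z + 1)^2*(z + 3)*(z - 1)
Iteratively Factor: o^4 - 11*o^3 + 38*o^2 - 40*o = (o - 5)*(o^3 - 6*o^2 + 8*o) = o*(o - 5)*(o^2 - 6*o + 8) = o*(o - 5)*(o - 2)*(o - 4)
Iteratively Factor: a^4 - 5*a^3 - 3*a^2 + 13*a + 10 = (a - 2)*(a^3 - 3*a^2 - 9*a - 5) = (a - 2)*(a + 1)*(a^2 - 4*a - 5) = (a - 5)*(a - 2)*(a + 1)*(a + 1)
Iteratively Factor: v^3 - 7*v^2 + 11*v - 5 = (v - 5)*(v^2 - 2*v + 1) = (v - 5)*(v - 1)*(v - 1)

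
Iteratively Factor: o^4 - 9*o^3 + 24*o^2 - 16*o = (o - 4)*(o^3 - 5*o^2 + 4*o) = (o - 4)^2*(o^2 - o) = o*(o - 4)^2*(o - 1)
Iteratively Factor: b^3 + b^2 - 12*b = (b)*(b^2 + b - 12) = b*(b - 3)*(b + 4)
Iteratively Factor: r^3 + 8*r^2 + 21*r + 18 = (r + 3)*(r^2 + 5*r + 6) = (r + 2)*(r + 3)*(r + 3)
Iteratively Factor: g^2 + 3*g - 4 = (g - 1)*(g + 4)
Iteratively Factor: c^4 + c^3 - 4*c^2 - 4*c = (c)*(c^3 + c^2 - 4*c - 4) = c*(c - 2)*(c^2 + 3*c + 2) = c*(c - 2)*(c + 2)*(c + 1)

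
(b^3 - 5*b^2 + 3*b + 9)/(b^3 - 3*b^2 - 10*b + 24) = (b^3 - 5*b^2 + 3*b + 9)/(b^3 - 3*b^2 - 10*b + 24)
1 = 1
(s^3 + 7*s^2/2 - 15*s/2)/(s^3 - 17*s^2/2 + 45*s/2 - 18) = s*(s + 5)/(s^2 - 7*s + 12)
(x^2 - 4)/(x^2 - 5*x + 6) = (x + 2)/(x - 3)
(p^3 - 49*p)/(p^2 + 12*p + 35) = p*(p - 7)/(p + 5)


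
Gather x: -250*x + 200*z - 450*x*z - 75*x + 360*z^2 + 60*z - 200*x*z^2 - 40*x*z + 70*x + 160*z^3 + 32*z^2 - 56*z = x*(-200*z^2 - 490*z - 255) + 160*z^3 + 392*z^2 + 204*z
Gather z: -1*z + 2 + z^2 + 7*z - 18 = z^2 + 6*z - 16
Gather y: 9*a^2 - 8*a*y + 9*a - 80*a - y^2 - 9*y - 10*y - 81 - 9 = 9*a^2 - 71*a - y^2 + y*(-8*a - 19) - 90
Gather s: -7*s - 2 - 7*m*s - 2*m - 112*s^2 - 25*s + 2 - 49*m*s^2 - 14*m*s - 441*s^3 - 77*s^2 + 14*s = -2*m - 441*s^3 + s^2*(-49*m - 189) + s*(-21*m - 18)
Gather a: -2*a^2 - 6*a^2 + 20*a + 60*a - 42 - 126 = -8*a^2 + 80*a - 168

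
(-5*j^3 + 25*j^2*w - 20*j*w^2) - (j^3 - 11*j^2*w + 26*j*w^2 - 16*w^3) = -6*j^3 + 36*j^2*w - 46*j*w^2 + 16*w^3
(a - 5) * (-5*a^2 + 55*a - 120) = -5*a^3 + 80*a^2 - 395*a + 600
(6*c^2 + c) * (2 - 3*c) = -18*c^3 + 9*c^2 + 2*c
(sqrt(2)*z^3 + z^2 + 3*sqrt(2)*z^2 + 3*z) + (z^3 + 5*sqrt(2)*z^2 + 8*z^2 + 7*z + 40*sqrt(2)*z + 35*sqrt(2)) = z^3 + sqrt(2)*z^3 + 9*z^2 + 8*sqrt(2)*z^2 + 10*z + 40*sqrt(2)*z + 35*sqrt(2)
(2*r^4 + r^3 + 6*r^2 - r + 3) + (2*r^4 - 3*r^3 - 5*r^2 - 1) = 4*r^4 - 2*r^3 + r^2 - r + 2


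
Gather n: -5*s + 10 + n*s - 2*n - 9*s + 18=n*(s - 2) - 14*s + 28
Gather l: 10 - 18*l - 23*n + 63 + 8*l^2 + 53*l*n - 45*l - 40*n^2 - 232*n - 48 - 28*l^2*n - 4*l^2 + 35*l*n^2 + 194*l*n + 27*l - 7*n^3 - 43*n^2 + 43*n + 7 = l^2*(4 - 28*n) + l*(35*n^2 + 247*n - 36) - 7*n^3 - 83*n^2 - 212*n + 32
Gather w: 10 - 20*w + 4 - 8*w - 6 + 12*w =8 - 16*w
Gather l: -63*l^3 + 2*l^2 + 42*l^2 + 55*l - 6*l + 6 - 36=-63*l^3 + 44*l^2 + 49*l - 30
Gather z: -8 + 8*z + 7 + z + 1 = 9*z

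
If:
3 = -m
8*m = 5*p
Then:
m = -3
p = -24/5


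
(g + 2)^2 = g^2 + 4*g + 4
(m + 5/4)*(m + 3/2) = m^2 + 11*m/4 + 15/8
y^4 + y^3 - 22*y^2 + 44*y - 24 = (y - 2)^2*(y - 1)*(y + 6)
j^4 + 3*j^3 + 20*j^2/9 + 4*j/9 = j*(j + 1/3)*(j + 2/3)*(j + 2)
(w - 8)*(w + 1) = w^2 - 7*w - 8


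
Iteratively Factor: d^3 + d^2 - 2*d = (d + 2)*(d^2 - d) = (d - 1)*(d + 2)*(d)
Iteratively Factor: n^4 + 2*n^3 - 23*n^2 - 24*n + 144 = (n + 4)*(n^3 - 2*n^2 - 15*n + 36) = (n + 4)^2*(n^2 - 6*n + 9) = (n - 3)*(n + 4)^2*(n - 3)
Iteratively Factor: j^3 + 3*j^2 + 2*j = (j + 1)*(j^2 + 2*j) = j*(j + 1)*(j + 2)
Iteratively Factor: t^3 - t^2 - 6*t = (t - 3)*(t^2 + 2*t) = t*(t - 3)*(t + 2)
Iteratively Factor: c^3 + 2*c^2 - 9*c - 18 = (c + 2)*(c^2 - 9) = (c - 3)*(c + 2)*(c + 3)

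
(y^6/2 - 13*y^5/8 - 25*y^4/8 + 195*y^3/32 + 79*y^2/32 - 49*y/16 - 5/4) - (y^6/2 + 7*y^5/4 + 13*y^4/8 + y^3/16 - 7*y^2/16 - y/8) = -27*y^5/8 - 19*y^4/4 + 193*y^3/32 + 93*y^2/32 - 47*y/16 - 5/4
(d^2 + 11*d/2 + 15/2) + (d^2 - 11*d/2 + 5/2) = 2*d^2 + 10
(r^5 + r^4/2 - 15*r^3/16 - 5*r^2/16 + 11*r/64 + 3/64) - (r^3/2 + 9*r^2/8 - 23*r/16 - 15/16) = r^5 + r^4/2 - 23*r^3/16 - 23*r^2/16 + 103*r/64 + 63/64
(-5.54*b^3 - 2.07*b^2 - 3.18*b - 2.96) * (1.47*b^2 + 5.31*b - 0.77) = -8.1438*b^5 - 32.4603*b^4 - 11.4005*b^3 - 19.6431*b^2 - 13.269*b + 2.2792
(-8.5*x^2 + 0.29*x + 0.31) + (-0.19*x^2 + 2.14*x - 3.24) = -8.69*x^2 + 2.43*x - 2.93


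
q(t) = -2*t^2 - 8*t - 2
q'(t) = -4*t - 8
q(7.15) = -161.44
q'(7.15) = -36.60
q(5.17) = -96.82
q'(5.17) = -28.68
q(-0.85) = 3.36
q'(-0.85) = -4.60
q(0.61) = -7.62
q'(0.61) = -10.44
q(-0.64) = 2.30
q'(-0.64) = -5.44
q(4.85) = -87.84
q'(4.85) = -27.40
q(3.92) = -64.09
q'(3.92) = -23.68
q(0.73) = -8.91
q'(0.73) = -10.92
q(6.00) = -122.00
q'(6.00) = -32.00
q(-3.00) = 4.00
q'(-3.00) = 4.00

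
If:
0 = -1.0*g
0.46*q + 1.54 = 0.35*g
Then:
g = 0.00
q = -3.35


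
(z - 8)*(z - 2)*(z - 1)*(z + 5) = z^4 - 6*z^3 - 29*z^2 + 114*z - 80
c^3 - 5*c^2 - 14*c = c*(c - 7)*(c + 2)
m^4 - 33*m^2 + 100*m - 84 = (m - 3)*(m - 2)^2*(m + 7)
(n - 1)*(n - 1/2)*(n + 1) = n^3 - n^2/2 - n + 1/2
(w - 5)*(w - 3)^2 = w^3 - 11*w^2 + 39*w - 45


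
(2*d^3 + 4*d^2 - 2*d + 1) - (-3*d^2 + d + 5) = 2*d^3 + 7*d^2 - 3*d - 4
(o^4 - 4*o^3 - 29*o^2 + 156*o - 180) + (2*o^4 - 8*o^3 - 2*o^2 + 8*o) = 3*o^4 - 12*o^3 - 31*o^2 + 164*o - 180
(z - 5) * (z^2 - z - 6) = z^3 - 6*z^2 - z + 30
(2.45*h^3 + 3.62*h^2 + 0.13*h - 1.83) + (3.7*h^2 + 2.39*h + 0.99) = 2.45*h^3 + 7.32*h^2 + 2.52*h - 0.84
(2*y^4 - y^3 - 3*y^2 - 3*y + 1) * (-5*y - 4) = -10*y^5 - 3*y^4 + 19*y^3 + 27*y^2 + 7*y - 4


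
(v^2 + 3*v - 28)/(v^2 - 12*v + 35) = (v^2 + 3*v - 28)/(v^2 - 12*v + 35)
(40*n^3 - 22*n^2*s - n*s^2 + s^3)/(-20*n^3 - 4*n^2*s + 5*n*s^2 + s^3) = (-4*n + s)/(2*n + s)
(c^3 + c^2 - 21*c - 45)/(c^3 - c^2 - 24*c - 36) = (c^2 - 2*c - 15)/(c^2 - 4*c - 12)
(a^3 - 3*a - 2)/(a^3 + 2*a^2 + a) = (a - 2)/a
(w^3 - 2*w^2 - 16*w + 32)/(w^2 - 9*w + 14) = (w^2 - 16)/(w - 7)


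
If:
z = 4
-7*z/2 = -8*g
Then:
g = 7/4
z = 4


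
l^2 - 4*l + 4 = (l - 2)^2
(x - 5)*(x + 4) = x^2 - x - 20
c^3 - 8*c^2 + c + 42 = (c - 7)*(c - 3)*(c + 2)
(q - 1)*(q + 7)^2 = q^3 + 13*q^2 + 35*q - 49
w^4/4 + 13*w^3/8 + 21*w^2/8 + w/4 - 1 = (w/4 + 1)*(w - 1/2)*(w + 1)*(w + 2)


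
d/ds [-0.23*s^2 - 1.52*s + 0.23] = -0.46*s - 1.52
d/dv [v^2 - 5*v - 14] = 2*v - 5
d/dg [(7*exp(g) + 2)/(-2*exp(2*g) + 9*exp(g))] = 2*(7*exp(2*g) + 4*exp(g) - 9)*exp(-g)/(4*exp(2*g) - 36*exp(g) + 81)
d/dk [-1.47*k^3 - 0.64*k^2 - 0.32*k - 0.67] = -4.41*k^2 - 1.28*k - 0.32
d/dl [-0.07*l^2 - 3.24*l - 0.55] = -0.14*l - 3.24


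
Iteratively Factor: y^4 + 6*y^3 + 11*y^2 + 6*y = (y)*(y^3 + 6*y^2 + 11*y + 6) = y*(y + 2)*(y^2 + 4*y + 3) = y*(y + 1)*(y + 2)*(y + 3)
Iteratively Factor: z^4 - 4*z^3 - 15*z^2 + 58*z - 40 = (z - 2)*(z^3 - 2*z^2 - 19*z + 20) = (z - 2)*(z - 1)*(z^2 - z - 20) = (z - 5)*(z - 2)*(z - 1)*(z + 4)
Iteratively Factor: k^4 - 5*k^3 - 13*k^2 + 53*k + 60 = (k + 1)*(k^3 - 6*k^2 - 7*k + 60) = (k + 1)*(k + 3)*(k^2 - 9*k + 20) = (k - 4)*(k + 1)*(k + 3)*(k - 5)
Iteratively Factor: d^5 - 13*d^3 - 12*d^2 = (d + 1)*(d^4 - d^3 - 12*d^2) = d*(d + 1)*(d^3 - d^2 - 12*d) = d*(d + 1)*(d + 3)*(d^2 - 4*d) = d*(d - 4)*(d + 1)*(d + 3)*(d)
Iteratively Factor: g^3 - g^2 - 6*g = (g - 3)*(g^2 + 2*g) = g*(g - 3)*(g + 2)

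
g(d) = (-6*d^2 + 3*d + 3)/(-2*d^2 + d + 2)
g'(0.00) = 0.75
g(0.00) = 1.50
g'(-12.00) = 0.00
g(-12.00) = 3.01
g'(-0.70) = 111.33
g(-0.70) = -6.37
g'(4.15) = -0.06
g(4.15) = 3.11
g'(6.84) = -0.01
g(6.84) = 3.04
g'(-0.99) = 16.48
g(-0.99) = 6.16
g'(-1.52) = 1.24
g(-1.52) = 3.72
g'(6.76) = -0.01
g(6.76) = 3.04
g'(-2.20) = 0.30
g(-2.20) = 3.30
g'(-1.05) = 9.90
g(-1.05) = 5.39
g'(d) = (3 - 12*d)/(-2*d^2 + d + 2) + (4*d - 1)*(-6*d^2 + 3*d + 3)/(-2*d^2 + d + 2)^2 = 3*(1 - 4*d)/(4*d^4 - 4*d^3 - 7*d^2 + 4*d + 4)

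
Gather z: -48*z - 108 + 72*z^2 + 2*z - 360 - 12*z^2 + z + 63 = 60*z^2 - 45*z - 405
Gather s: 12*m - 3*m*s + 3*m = -3*m*s + 15*m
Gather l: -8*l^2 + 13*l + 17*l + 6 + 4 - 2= -8*l^2 + 30*l + 8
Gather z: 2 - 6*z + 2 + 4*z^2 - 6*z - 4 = 4*z^2 - 12*z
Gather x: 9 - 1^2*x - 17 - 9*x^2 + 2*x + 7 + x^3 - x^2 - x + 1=x^3 - 10*x^2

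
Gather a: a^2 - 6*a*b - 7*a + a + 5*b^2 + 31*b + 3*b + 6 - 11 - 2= a^2 + a*(-6*b - 6) + 5*b^2 + 34*b - 7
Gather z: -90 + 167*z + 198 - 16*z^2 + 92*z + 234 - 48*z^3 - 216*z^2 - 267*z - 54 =-48*z^3 - 232*z^2 - 8*z + 288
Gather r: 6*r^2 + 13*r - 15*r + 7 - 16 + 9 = 6*r^2 - 2*r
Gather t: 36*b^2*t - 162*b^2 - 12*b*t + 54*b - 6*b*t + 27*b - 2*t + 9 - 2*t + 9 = -162*b^2 + 81*b + t*(36*b^2 - 18*b - 4) + 18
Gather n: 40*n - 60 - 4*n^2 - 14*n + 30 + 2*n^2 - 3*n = -2*n^2 + 23*n - 30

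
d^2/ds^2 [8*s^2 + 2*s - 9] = 16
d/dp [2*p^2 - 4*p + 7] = 4*p - 4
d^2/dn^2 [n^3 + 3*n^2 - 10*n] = 6*n + 6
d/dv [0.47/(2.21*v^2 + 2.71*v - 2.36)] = (-2.0774*v - 1.2737)/(2.21*v^2 + 2.71*v - 2.36)^2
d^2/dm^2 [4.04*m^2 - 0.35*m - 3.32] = 8.08000000000000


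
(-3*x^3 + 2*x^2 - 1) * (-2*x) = 6*x^4 - 4*x^3 + 2*x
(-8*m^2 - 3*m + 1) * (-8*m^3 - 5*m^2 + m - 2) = 64*m^5 + 64*m^4 - m^3 + 8*m^2 + 7*m - 2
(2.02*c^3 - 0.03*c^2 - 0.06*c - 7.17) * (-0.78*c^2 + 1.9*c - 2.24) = -1.5756*c^5 + 3.8614*c^4 - 4.535*c^3 + 5.5458*c^2 - 13.4886*c + 16.0608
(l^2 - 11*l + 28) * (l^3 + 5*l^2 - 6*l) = l^5 - 6*l^4 - 33*l^3 + 206*l^2 - 168*l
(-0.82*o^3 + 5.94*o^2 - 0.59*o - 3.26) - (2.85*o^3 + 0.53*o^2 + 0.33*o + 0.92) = -3.67*o^3 + 5.41*o^2 - 0.92*o - 4.18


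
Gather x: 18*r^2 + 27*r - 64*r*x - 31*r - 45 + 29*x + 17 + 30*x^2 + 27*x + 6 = 18*r^2 - 4*r + 30*x^2 + x*(56 - 64*r) - 22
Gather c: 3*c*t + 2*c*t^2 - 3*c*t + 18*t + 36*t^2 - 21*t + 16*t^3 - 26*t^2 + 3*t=2*c*t^2 + 16*t^3 + 10*t^2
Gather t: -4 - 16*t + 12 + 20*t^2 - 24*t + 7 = 20*t^2 - 40*t + 15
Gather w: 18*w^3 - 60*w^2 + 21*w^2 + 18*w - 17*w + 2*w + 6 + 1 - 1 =18*w^3 - 39*w^2 + 3*w + 6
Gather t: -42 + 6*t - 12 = 6*t - 54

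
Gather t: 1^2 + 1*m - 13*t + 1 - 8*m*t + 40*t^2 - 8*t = m + 40*t^2 + t*(-8*m - 21) + 2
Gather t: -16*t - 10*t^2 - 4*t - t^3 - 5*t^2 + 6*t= -t^3 - 15*t^2 - 14*t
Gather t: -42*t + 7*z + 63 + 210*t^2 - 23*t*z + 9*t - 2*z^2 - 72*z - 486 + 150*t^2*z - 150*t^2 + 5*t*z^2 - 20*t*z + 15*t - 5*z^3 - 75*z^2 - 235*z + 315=t^2*(150*z + 60) + t*(5*z^2 - 43*z - 18) - 5*z^3 - 77*z^2 - 300*z - 108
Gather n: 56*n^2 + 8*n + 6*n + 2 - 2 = 56*n^2 + 14*n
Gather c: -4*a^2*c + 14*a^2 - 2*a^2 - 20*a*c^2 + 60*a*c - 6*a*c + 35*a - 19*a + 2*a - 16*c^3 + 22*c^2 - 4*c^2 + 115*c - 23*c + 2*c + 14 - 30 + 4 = 12*a^2 + 18*a - 16*c^3 + c^2*(18 - 20*a) + c*(-4*a^2 + 54*a + 94) - 12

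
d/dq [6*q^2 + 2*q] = 12*q + 2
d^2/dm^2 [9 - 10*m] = 0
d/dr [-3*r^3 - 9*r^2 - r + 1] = -9*r^2 - 18*r - 1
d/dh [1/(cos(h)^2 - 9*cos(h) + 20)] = (2*cos(h) - 9)*sin(h)/(cos(h)^2 - 9*cos(h) + 20)^2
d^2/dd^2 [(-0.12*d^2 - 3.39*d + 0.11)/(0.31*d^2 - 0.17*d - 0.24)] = (-0.664206*d^3 + 0.0098579999999997*d^2 - 1.548078*d + 0.285526)/(0.029791*d^6 - 0.049011*d^5 - 0.042315*d^4 + 0.070975*d^3 + 0.03276*d^2 - 0.029376*d - 0.013824)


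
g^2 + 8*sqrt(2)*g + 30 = (g + 3*sqrt(2))*(g + 5*sqrt(2))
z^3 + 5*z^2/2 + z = z*(z + 1/2)*(z + 2)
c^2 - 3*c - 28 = (c - 7)*(c + 4)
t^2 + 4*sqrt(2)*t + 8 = (t + 2*sqrt(2))^2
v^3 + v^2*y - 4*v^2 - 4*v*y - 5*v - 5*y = (v - 5)*(v + 1)*(v + y)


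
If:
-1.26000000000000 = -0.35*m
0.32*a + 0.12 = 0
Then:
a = -0.38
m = 3.60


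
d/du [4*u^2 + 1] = 8*u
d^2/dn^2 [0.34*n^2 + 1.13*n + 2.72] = 0.680000000000000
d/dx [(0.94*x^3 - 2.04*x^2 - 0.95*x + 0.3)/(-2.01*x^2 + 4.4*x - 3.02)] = (-1.8894*x^4 + 8.272*x^3 - 19.4019*x^2 + 13.5276*x + 1.549)/(4.0401*x^4 - 17.688*x^3 + 31.5004*x^2 - 26.576*x + 9.1204)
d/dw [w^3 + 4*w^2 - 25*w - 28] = 3*w^2 + 8*w - 25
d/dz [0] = 0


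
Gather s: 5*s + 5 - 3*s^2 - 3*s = -3*s^2 + 2*s + 5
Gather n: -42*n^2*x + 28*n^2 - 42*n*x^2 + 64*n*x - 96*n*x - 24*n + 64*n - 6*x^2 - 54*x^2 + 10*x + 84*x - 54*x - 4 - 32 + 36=n^2*(28 - 42*x) + n*(-42*x^2 - 32*x + 40) - 60*x^2 + 40*x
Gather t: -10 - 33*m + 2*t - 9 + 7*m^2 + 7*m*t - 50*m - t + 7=7*m^2 - 83*m + t*(7*m + 1) - 12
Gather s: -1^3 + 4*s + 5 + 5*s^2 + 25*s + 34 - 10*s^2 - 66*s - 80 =-5*s^2 - 37*s - 42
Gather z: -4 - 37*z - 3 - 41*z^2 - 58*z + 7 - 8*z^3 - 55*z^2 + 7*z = -8*z^3 - 96*z^2 - 88*z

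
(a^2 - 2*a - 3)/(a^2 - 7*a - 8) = (a - 3)/(a - 8)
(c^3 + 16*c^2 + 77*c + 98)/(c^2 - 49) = (c^2 + 9*c + 14)/(c - 7)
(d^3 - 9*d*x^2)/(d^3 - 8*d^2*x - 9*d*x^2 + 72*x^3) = d/(d - 8*x)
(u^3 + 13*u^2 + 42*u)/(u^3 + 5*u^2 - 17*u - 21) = u*(u + 6)/(u^2 - 2*u - 3)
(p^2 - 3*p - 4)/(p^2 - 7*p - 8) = (p - 4)/(p - 8)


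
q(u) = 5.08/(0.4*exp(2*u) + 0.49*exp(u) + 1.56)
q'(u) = 5.08*(-0.8*exp(2*u) - 0.49*exp(u))/(0.4*exp(2*u) + 0.49*exp(u) + 1.56)^2 = (-4.064*exp(u) - 2.4892)*exp(u)/(0.4*exp(2*u) + 0.49*exp(u) + 1.56)^2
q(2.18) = 0.14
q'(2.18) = -0.25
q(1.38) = 0.52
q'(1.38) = -0.77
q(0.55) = 1.41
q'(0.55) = -1.27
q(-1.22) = 2.92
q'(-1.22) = -0.36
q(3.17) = 0.02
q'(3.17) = -0.04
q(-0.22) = 2.30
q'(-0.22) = -0.94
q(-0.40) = 2.46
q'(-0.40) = -0.82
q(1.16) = 0.71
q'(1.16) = -0.95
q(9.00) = 0.00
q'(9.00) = 0.00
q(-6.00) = 3.25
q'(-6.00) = 0.00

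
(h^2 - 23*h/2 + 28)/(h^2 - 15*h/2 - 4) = (2*h - 7)/(2*h + 1)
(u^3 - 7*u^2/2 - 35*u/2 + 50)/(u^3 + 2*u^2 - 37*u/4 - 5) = 2*(u - 5)/(2*u + 1)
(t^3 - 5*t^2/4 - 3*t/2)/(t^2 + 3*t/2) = (4*t^2 - 5*t - 6)/(2*(2*t + 3))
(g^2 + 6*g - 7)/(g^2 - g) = (g + 7)/g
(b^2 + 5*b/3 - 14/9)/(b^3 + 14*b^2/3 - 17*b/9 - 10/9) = (3*b + 7)/(3*b^2 + 16*b + 5)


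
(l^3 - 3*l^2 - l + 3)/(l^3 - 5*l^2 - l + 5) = (l - 3)/(l - 5)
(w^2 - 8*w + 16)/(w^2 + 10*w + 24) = (w^2 - 8*w + 16)/(w^2 + 10*w + 24)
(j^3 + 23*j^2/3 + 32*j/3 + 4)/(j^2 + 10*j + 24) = (3*j^2 + 5*j + 2)/(3*(j + 4))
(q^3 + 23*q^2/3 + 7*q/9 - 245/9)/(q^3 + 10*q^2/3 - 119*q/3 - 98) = (q - 5/3)/(q - 6)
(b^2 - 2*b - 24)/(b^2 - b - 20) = (b - 6)/(b - 5)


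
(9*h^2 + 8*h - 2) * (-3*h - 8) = -27*h^3 - 96*h^2 - 58*h + 16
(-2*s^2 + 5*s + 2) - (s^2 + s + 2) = -3*s^2 + 4*s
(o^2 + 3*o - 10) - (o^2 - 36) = 3*o + 26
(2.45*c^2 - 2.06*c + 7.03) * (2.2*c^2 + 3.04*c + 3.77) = 5.39*c^4 + 2.916*c^3 + 18.4401*c^2 + 13.605*c + 26.5031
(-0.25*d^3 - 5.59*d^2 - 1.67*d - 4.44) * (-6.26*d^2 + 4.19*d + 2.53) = 1.565*d^5 + 33.9459*d^4 - 13.6004*d^3 + 6.65440000000001*d^2 - 22.8287*d - 11.2332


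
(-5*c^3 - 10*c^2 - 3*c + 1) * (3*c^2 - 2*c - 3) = -15*c^5 - 20*c^4 + 26*c^3 + 39*c^2 + 7*c - 3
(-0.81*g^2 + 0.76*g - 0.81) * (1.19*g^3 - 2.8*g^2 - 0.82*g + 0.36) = -0.9639*g^5 + 3.1724*g^4 - 2.4277*g^3 + 1.3532*g^2 + 0.9378*g - 0.2916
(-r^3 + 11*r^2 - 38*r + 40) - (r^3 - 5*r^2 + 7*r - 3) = -2*r^3 + 16*r^2 - 45*r + 43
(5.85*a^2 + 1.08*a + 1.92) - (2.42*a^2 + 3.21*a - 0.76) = 3.43*a^2 - 2.13*a + 2.68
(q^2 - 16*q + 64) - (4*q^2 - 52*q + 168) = -3*q^2 + 36*q - 104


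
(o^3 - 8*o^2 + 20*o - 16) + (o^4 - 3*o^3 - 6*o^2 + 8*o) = o^4 - 2*o^3 - 14*o^2 + 28*o - 16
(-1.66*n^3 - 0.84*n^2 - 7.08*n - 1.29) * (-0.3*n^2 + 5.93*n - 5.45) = 0.498*n^5 - 9.5918*n^4 + 6.1898*n^3 - 37.0194*n^2 + 30.9363*n + 7.0305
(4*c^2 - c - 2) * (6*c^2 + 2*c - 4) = 24*c^4 + 2*c^3 - 30*c^2 + 8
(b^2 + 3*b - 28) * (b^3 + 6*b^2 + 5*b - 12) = b^5 + 9*b^4 - 5*b^3 - 165*b^2 - 176*b + 336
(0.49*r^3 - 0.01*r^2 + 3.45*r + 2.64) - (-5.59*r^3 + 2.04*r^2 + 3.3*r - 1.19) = 6.08*r^3 - 2.05*r^2 + 0.15*r + 3.83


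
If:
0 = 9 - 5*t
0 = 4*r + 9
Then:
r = -9/4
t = 9/5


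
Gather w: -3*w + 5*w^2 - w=5*w^2 - 4*w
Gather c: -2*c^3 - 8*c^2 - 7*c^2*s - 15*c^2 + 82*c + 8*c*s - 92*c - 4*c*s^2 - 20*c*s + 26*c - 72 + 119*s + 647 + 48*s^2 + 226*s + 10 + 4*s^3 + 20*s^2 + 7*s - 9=-2*c^3 + c^2*(-7*s - 23) + c*(-4*s^2 - 12*s + 16) + 4*s^3 + 68*s^2 + 352*s + 576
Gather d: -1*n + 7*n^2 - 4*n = 7*n^2 - 5*n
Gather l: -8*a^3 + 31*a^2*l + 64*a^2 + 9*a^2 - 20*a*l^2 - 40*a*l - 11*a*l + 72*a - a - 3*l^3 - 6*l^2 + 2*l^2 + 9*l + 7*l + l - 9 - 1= -8*a^3 + 73*a^2 + 71*a - 3*l^3 + l^2*(-20*a - 4) + l*(31*a^2 - 51*a + 17) - 10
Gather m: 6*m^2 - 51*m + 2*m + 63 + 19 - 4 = 6*m^2 - 49*m + 78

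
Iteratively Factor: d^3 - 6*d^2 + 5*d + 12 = (d - 3)*(d^2 - 3*d - 4) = (d - 4)*(d - 3)*(d + 1)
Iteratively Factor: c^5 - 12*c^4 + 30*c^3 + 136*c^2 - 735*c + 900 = (c - 5)*(c^4 - 7*c^3 - 5*c^2 + 111*c - 180) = (c - 5)*(c + 4)*(c^3 - 11*c^2 + 39*c - 45) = (c - 5)*(c - 3)*(c + 4)*(c^2 - 8*c + 15) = (c - 5)^2*(c - 3)*(c + 4)*(c - 3)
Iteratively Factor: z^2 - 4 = (z + 2)*(z - 2)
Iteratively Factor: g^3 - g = (g + 1)*(g^2 - g) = (g - 1)*(g + 1)*(g)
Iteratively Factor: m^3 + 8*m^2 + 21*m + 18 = (m + 2)*(m^2 + 6*m + 9) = (m + 2)*(m + 3)*(m + 3)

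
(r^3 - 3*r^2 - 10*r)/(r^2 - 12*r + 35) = r*(r + 2)/(r - 7)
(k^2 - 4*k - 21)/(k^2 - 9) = (k - 7)/(k - 3)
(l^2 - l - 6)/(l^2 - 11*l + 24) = (l + 2)/(l - 8)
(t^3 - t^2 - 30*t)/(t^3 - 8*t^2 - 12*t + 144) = t*(t + 5)/(t^2 - 2*t - 24)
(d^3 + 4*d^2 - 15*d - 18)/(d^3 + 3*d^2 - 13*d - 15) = (d + 6)/(d + 5)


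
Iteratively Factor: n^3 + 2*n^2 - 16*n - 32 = (n + 2)*(n^2 - 16) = (n - 4)*(n + 2)*(n + 4)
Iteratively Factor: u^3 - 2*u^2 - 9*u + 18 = (u + 3)*(u^2 - 5*u + 6) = (u - 3)*(u + 3)*(u - 2)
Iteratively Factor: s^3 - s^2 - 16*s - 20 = (s - 5)*(s^2 + 4*s + 4) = (s - 5)*(s + 2)*(s + 2)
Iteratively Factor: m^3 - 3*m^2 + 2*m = (m)*(m^2 - 3*m + 2) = m*(m - 1)*(m - 2)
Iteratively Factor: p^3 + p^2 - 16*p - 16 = (p + 1)*(p^2 - 16) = (p + 1)*(p + 4)*(p - 4)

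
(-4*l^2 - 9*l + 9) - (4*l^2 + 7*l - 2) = -8*l^2 - 16*l + 11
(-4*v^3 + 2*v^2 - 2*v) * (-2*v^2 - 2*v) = 8*v^5 + 4*v^4 + 4*v^2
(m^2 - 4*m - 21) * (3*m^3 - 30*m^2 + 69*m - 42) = 3*m^5 - 42*m^4 + 126*m^3 + 312*m^2 - 1281*m + 882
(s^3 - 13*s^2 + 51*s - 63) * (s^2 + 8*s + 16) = s^5 - 5*s^4 - 37*s^3 + 137*s^2 + 312*s - 1008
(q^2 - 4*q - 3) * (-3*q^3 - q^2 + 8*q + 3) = -3*q^5 + 11*q^4 + 21*q^3 - 26*q^2 - 36*q - 9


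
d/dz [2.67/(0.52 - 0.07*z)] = 0.1869/(0.07*z - 0.52)^2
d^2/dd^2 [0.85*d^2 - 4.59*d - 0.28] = 1.70000000000000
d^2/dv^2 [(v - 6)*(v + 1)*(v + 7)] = 6*v + 4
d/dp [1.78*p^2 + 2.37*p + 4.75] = 3.56*p + 2.37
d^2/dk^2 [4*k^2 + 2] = 8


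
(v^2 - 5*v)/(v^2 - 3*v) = (v - 5)/(v - 3)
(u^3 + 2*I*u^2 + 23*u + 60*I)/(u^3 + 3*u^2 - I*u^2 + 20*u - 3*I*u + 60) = (u + 3*I)/(u + 3)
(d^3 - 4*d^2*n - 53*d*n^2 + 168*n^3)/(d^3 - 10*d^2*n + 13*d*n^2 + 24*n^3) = (d + 7*n)/(d + n)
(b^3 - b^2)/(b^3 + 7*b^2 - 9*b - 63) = b^2*(b - 1)/(b^3 + 7*b^2 - 9*b - 63)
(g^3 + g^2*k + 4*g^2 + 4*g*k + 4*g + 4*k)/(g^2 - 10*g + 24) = (g^3 + g^2*k + 4*g^2 + 4*g*k + 4*g + 4*k)/(g^2 - 10*g + 24)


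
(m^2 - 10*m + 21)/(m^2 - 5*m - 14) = (m - 3)/(m + 2)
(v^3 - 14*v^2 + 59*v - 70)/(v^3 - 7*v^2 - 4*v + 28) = (v - 5)/(v + 2)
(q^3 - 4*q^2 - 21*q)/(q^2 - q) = (q^2 - 4*q - 21)/(q - 1)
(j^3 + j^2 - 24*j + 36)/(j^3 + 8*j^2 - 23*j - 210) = (j^2 - 5*j + 6)/(j^2 + 2*j - 35)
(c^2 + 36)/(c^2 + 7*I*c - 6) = (c - 6*I)/(c + I)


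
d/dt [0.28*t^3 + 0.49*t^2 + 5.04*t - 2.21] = 0.84*t^2 + 0.98*t + 5.04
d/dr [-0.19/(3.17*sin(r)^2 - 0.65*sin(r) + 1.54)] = (1.2046*sin(r) - 0.1235)*cos(r)/(3.17*sin(r)^2 - 0.65*sin(r) + 1.54)^2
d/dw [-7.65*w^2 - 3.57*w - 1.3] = -15.3*w - 3.57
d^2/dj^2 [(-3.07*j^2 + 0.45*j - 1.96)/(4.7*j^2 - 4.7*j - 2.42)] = (-115.7516*j^3 - 469.28748*j^2 + 290.4882*j - 177.373776)/(103.823*j^6 - 311.469*j^5 + 151.0956*j^4 + 216.9238*j^3 - 77.79816*j^2 - 82.57524*j - 14.172488)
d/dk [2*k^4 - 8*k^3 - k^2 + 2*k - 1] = 8*k^3 - 24*k^2 - 2*k + 2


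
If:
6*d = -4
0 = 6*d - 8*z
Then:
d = -2/3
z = -1/2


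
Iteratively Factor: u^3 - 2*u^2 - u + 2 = (u - 1)*(u^2 - u - 2) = (u - 1)*(u + 1)*(u - 2)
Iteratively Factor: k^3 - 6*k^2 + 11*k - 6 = (k - 1)*(k^2 - 5*k + 6) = (k - 2)*(k - 1)*(k - 3)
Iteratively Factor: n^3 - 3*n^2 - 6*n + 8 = (n - 1)*(n^2 - 2*n - 8) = (n - 1)*(n + 2)*(n - 4)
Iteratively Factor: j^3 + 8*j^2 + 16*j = (j)*(j^2 + 8*j + 16) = j*(j + 4)*(j + 4)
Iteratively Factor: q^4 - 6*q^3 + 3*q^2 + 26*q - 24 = (q - 4)*(q^3 - 2*q^2 - 5*q + 6) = (q - 4)*(q - 1)*(q^2 - q - 6) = (q - 4)*(q - 1)*(q + 2)*(q - 3)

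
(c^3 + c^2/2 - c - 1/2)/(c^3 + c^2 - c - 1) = (c + 1/2)/(c + 1)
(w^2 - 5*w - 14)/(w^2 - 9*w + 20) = (w^2 - 5*w - 14)/(w^2 - 9*w + 20)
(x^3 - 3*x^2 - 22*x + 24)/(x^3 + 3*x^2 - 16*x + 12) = (x^2 - 2*x - 24)/(x^2 + 4*x - 12)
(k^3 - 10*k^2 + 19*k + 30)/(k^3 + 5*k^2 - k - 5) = (k^2 - 11*k + 30)/(k^2 + 4*k - 5)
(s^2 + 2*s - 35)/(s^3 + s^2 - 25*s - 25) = (s + 7)/(s^2 + 6*s + 5)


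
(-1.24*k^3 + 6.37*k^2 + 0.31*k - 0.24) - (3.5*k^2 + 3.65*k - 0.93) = -1.24*k^3 + 2.87*k^2 - 3.34*k + 0.69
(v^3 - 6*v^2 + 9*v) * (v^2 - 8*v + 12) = v^5 - 14*v^4 + 69*v^3 - 144*v^2 + 108*v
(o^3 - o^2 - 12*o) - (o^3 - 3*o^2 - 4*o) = 2*o^2 - 8*o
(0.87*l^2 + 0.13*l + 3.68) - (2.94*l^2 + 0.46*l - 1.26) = -2.07*l^2 - 0.33*l + 4.94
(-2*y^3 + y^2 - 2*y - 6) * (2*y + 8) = -4*y^4 - 14*y^3 + 4*y^2 - 28*y - 48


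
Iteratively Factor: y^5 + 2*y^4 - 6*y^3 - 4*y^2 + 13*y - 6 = (y - 1)*(y^4 + 3*y^3 - 3*y^2 - 7*y + 6) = (y - 1)*(y + 2)*(y^3 + y^2 - 5*y + 3) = (y - 1)^2*(y + 2)*(y^2 + 2*y - 3) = (y - 1)^2*(y + 2)*(y + 3)*(y - 1)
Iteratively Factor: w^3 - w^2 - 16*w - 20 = (w + 2)*(w^2 - 3*w - 10) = (w - 5)*(w + 2)*(w + 2)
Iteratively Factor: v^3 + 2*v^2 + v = (v)*(v^2 + 2*v + 1) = v*(v + 1)*(v + 1)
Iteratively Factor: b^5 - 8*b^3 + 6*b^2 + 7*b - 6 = (b - 1)*(b^4 + b^3 - 7*b^2 - b + 6) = (b - 1)^2*(b^3 + 2*b^2 - 5*b - 6) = (b - 1)^2*(b + 3)*(b^2 - b - 2) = (b - 2)*(b - 1)^2*(b + 3)*(b + 1)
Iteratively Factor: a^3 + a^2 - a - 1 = (a - 1)*(a^2 + 2*a + 1) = (a - 1)*(a + 1)*(a + 1)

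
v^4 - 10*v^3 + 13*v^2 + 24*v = v*(v - 8)*(v - 3)*(v + 1)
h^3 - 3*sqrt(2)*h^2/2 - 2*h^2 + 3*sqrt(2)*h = h*(h - 2)*(h - 3*sqrt(2)/2)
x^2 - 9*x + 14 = (x - 7)*(x - 2)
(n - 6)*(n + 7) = n^2 + n - 42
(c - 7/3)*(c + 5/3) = c^2 - 2*c/3 - 35/9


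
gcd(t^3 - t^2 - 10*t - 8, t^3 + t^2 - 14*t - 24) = t^2 - 2*t - 8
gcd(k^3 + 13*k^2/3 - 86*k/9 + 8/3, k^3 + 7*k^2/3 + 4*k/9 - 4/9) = k - 1/3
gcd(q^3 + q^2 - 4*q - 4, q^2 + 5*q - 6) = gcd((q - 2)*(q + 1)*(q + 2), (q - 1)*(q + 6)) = 1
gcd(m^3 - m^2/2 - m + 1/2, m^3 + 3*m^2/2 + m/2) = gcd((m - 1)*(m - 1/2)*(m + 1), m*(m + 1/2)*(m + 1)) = m + 1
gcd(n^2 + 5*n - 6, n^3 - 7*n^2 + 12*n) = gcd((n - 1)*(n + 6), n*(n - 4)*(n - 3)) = 1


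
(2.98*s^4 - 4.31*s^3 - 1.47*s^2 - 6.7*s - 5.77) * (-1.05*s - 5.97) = -3.129*s^5 - 13.2651*s^4 + 27.2742*s^3 + 15.8109*s^2 + 46.0575*s + 34.4469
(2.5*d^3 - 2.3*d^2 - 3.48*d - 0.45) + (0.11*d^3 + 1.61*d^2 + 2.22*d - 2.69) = 2.61*d^3 - 0.69*d^2 - 1.26*d - 3.14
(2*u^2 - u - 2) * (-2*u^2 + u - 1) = -4*u^4 + 4*u^3 + u^2 - u + 2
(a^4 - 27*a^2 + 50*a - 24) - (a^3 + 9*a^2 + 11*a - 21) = a^4 - a^3 - 36*a^2 + 39*a - 3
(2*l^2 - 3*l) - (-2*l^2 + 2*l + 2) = 4*l^2 - 5*l - 2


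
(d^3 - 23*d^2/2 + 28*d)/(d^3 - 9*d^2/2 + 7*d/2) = (d - 8)/(d - 1)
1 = 1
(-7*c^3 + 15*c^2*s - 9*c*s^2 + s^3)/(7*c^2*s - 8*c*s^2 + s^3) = (-c + s)/s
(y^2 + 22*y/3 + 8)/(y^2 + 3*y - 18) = (y + 4/3)/(y - 3)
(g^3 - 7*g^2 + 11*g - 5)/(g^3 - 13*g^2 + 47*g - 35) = (g - 1)/(g - 7)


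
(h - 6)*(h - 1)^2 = h^3 - 8*h^2 + 13*h - 6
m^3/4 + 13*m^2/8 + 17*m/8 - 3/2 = (m/4 + 1)*(m - 1/2)*(m + 3)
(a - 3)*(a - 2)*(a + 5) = a^3 - 19*a + 30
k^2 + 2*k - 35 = (k - 5)*(k + 7)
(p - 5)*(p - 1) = p^2 - 6*p + 5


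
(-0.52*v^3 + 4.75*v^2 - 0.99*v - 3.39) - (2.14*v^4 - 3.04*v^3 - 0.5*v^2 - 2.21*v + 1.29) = -2.14*v^4 + 2.52*v^3 + 5.25*v^2 + 1.22*v - 4.68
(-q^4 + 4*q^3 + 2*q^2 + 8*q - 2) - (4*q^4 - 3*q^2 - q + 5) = -5*q^4 + 4*q^3 + 5*q^2 + 9*q - 7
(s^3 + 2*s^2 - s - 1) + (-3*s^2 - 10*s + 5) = s^3 - s^2 - 11*s + 4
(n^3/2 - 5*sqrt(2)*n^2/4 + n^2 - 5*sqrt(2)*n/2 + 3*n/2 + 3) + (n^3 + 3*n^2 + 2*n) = 3*n^3/2 - 5*sqrt(2)*n^2/4 + 4*n^2 - 5*sqrt(2)*n/2 + 7*n/2 + 3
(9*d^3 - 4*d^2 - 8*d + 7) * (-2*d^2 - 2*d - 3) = -18*d^5 - 10*d^4 - 3*d^3 + 14*d^2 + 10*d - 21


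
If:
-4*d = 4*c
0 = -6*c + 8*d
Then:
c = 0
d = 0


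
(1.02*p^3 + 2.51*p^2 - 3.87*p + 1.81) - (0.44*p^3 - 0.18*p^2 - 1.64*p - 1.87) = 0.58*p^3 + 2.69*p^2 - 2.23*p + 3.68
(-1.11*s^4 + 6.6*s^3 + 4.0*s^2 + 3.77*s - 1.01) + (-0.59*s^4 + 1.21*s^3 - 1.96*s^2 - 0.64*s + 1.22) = -1.7*s^4 + 7.81*s^3 + 2.04*s^2 + 3.13*s + 0.21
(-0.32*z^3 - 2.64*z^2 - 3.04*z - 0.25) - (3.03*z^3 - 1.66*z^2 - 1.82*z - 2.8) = -3.35*z^3 - 0.98*z^2 - 1.22*z + 2.55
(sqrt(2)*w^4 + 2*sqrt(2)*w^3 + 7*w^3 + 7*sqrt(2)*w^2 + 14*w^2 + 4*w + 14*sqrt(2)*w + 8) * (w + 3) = sqrt(2)*w^5 + 7*w^4 + 5*sqrt(2)*w^4 + 13*sqrt(2)*w^3 + 35*w^3 + 46*w^2 + 35*sqrt(2)*w^2 + 20*w + 42*sqrt(2)*w + 24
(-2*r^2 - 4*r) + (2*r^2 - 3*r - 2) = -7*r - 2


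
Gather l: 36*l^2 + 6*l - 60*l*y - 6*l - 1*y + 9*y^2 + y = 36*l^2 - 60*l*y + 9*y^2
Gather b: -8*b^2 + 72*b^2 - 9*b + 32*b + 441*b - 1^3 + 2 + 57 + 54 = 64*b^2 + 464*b + 112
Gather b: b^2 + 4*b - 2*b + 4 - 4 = b^2 + 2*b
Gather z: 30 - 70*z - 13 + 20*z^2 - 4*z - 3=20*z^2 - 74*z + 14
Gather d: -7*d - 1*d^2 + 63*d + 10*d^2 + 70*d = 9*d^2 + 126*d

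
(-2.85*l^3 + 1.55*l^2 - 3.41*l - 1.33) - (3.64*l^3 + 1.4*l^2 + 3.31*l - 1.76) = -6.49*l^3 + 0.15*l^2 - 6.72*l + 0.43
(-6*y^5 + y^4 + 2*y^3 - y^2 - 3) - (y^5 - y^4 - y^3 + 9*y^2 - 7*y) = -7*y^5 + 2*y^4 + 3*y^3 - 10*y^2 + 7*y - 3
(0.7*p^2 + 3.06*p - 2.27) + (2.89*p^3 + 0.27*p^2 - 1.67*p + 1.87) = 2.89*p^3 + 0.97*p^2 + 1.39*p - 0.4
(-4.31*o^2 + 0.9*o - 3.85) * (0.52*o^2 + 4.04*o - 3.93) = -2.2412*o^4 - 16.9444*o^3 + 18.5723*o^2 - 19.091*o + 15.1305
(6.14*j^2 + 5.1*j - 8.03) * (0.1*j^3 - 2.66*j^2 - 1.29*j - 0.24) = 0.614*j^5 - 15.8224*j^4 - 22.2896*j^3 + 13.3072*j^2 + 9.1347*j + 1.9272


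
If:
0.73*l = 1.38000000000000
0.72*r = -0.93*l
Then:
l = 1.89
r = -2.44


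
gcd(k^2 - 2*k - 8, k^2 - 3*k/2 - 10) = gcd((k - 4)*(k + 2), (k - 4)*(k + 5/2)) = k - 4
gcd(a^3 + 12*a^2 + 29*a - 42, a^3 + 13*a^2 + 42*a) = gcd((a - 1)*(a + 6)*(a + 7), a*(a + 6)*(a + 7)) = a^2 + 13*a + 42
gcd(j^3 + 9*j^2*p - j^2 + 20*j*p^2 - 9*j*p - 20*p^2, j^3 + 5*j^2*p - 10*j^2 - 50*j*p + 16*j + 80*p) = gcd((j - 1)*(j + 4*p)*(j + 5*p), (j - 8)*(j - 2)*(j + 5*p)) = j + 5*p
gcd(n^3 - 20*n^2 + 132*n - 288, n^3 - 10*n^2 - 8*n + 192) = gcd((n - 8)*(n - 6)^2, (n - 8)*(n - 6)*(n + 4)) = n^2 - 14*n + 48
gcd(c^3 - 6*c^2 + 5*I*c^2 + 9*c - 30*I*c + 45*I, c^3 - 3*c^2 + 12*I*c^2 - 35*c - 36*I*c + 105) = c^2 + c*(-3 + 5*I) - 15*I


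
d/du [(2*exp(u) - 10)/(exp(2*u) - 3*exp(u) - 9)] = 2*(-(exp(u) - 5)*(2*exp(u) - 3) + exp(2*u) - 3*exp(u) - 9)*exp(u)/(-exp(2*u) + 3*exp(u) + 9)^2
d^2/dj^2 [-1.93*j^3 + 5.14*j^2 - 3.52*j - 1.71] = 10.28 - 11.58*j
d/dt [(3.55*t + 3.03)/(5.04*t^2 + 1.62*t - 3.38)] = (17.892*t^2 + 5.751*t - (3.55*t + 3.03)*(10.08*t + 1.62) - 11.999)/(5.04*t^2 + 1.62*t - 3.38)^2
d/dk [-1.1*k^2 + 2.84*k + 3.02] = 2.84 - 2.2*k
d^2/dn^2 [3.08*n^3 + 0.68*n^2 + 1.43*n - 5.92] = 18.48*n + 1.36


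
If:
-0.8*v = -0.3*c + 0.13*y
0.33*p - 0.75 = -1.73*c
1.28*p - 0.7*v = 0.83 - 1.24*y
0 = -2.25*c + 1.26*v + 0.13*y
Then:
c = 0.05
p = 1.99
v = 0.23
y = -1.26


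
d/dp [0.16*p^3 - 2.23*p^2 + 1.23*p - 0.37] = 0.48*p^2 - 4.46*p + 1.23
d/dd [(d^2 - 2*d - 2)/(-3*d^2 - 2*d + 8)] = 4*(-2*d^2 + d - 5)/(9*d^4 + 12*d^3 - 44*d^2 - 32*d + 64)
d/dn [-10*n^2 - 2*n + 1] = -20*n - 2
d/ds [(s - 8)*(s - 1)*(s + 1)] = 3*s^2 - 16*s - 1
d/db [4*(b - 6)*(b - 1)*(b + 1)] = 12*b^2 - 48*b - 4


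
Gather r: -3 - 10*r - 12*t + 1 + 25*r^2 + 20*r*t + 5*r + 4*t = 25*r^2 + r*(20*t - 5) - 8*t - 2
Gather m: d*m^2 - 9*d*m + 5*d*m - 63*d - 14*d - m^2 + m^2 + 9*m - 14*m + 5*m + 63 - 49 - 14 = d*m^2 - 4*d*m - 77*d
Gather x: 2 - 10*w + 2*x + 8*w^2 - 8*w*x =8*w^2 - 10*w + x*(2 - 8*w) + 2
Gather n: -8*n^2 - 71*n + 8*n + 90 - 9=-8*n^2 - 63*n + 81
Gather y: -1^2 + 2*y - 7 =2*y - 8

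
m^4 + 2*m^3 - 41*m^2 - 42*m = m*(m - 6)*(m + 1)*(m + 7)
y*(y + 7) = y^2 + 7*y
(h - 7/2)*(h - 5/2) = h^2 - 6*h + 35/4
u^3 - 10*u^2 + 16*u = u*(u - 8)*(u - 2)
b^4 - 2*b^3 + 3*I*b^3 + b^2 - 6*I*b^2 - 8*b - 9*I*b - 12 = (b - 3)*(b + 4*I)*(-I*b - I)*(I*b + 1)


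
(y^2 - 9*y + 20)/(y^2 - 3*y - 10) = (y - 4)/(y + 2)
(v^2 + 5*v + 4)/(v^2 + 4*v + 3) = (v + 4)/(v + 3)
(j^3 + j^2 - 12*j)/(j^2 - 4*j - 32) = j*(j - 3)/(j - 8)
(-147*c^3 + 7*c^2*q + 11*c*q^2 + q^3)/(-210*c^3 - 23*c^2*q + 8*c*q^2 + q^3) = (-21*c^2 + 4*c*q + q^2)/(-30*c^2 + c*q + q^2)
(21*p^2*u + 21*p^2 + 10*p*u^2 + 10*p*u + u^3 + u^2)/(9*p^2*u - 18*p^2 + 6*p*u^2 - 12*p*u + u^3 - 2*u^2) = (7*p*u + 7*p + u^2 + u)/(3*p*u - 6*p + u^2 - 2*u)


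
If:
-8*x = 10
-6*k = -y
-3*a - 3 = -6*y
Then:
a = 2*y - 1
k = y/6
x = -5/4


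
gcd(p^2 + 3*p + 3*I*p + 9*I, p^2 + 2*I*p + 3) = p + 3*I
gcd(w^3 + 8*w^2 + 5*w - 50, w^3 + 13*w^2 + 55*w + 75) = w^2 + 10*w + 25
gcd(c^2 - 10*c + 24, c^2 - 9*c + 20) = c - 4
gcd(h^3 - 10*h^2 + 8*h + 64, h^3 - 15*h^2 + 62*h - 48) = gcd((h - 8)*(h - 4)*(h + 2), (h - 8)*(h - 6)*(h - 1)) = h - 8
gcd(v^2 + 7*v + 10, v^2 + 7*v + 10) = v^2 + 7*v + 10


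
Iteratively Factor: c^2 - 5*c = (c - 5)*(c)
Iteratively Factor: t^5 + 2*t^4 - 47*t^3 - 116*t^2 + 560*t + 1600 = (t + 4)*(t^4 - 2*t^3 - 39*t^2 + 40*t + 400) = (t + 4)^2*(t^3 - 6*t^2 - 15*t + 100) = (t - 5)*(t + 4)^2*(t^2 - t - 20) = (t - 5)*(t + 4)^3*(t - 5)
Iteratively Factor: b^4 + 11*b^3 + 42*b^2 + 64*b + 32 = (b + 1)*(b^3 + 10*b^2 + 32*b + 32) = (b + 1)*(b + 4)*(b^2 + 6*b + 8) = (b + 1)*(b + 4)^2*(b + 2)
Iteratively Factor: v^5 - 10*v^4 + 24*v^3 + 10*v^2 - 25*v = (v - 5)*(v^4 - 5*v^3 - v^2 + 5*v) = v*(v - 5)*(v^3 - 5*v^2 - v + 5) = v*(v - 5)*(v + 1)*(v^2 - 6*v + 5) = v*(v - 5)^2*(v + 1)*(v - 1)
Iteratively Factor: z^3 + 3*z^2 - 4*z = (z)*(z^2 + 3*z - 4) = z*(z + 4)*(z - 1)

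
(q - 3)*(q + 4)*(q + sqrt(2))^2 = q^4 + q^3 + 2*sqrt(2)*q^3 - 10*q^2 + 2*sqrt(2)*q^2 - 24*sqrt(2)*q + 2*q - 24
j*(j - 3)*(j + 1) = j^3 - 2*j^2 - 3*j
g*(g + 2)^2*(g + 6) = g^4 + 10*g^3 + 28*g^2 + 24*g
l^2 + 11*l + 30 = (l + 5)*(l + 6)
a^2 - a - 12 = (a - 4)*(a + 3)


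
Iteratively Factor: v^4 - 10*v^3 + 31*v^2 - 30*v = (v)*(v^3 - 10*v^2 + 31*v - 30) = v*(v - 5)*(v^2 - 5*v + 6) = v*(v - 5)*(v - 3)*(v - 2)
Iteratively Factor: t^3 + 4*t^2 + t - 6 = (t + 2)*(t^2 + 2*t - 3) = (t - 1)*(t + 2)*(t + 3)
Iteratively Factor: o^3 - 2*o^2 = (o)*(o^2 - 2*o) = o*(o - 2)*(o)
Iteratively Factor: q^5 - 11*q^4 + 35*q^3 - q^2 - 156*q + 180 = (q + 2)*(q^4 - 13*q^3 + 61*q^2 - 123*q + 90) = (q - 2)*(q + 2)*(q^3 - 11*q^2 + 39*q - 45) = (q - 3)*(q - 2)*(q + 2)*(q^2 - 8*q + 15) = (q - 3)^2*(q - 2)*(q + 2)*(q - 5)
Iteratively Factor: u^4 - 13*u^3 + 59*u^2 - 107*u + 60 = (u - 4)*(u^3 - 9*u^2 + 23*u - 15) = (u - 5)*(u - 4)*(u^2 - 4*u + 3) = (u - 5)*(u - 4)*(u - 1)*(u - 3)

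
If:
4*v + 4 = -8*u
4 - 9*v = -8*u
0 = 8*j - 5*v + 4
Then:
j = -1/2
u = -1/2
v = 0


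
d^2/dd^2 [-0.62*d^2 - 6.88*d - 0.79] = -1.24000000000000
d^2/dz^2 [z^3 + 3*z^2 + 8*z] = 6*z + 6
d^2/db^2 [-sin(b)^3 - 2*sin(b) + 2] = (9*sin(b)^2 - 4)*sin(b)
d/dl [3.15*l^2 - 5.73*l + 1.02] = 6.3*l - 5.73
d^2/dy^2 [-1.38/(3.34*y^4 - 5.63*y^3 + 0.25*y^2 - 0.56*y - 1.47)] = ((55.3104*y^2 - 46.6164*y + 0.69)*(-3.34*y^4 + 5.63*y^3 - 0.25*y^2 + 0.56*y + 1.47) + 1.38*(13.36*y^3 - 16.89*y^2 + 0.5*y - 0.56)*(26.72*y^3 - 33.78*y^2 + 1.0*y - 1.12))/(-3.34*y^4 + 5.63*y^3 - 0.25*y^2 + 0.56*y + 1.47)^3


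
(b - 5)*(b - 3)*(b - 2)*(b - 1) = b^4 - 11*b^3 + 41*b^2 - 61*b + 30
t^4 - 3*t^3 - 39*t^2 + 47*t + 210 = (t - 7)*(t - 3)*(t + 2)*(t + 5)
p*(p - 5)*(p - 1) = p^3 - 6*p^2 + 5*p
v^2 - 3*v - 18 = (v - 6)*(v + 3)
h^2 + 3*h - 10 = (h - 2)*(h + 5)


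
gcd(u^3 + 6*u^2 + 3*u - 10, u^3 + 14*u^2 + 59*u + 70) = u^2 + 7*u + 10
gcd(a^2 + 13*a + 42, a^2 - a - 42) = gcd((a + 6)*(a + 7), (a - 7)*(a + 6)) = a + 6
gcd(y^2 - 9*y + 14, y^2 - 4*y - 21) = y - 7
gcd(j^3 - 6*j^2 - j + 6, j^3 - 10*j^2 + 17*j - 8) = j - 1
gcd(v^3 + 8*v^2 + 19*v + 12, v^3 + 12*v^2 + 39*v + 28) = v^2 + 5*v + 4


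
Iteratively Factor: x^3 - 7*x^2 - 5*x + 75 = (x + 3)*(x^2 - 10*x + 25) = (x - 5)*(x + 3)*(x - 5)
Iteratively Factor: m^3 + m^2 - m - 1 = (m - 1)*(m^2 + 2*m + 1) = (m - 1)*(m + 1)*(m + 1)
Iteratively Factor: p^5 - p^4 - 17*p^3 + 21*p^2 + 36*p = (p - 3)*(p^4 + 2*p^3 - 11*p^2 - 12*p) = p*(p - 3)*(p^3 + 2*p^2 - 11*p - 12) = p*(p - 3)*(p + 4)*(p^2 - 2*p - 3) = p*(p - 3)*(p + 1)*(p + 4)*(p - 3)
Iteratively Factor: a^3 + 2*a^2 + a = (a + 1)*(a^2 + a) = (a + 1)^2*(a)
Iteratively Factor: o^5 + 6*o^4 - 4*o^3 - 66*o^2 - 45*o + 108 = (o - 1)*(o^4 + 7*o^3 + 3*o^2 - 63*o - 108) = (o - 3)*(o - 1)*(o^3 + 10*o^2 + 33*o + 36) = (o - 3)*(o - 1)*(o + 4)*(o^2 + 6*o + 9) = (o - 3)*(o - 1)*(o + 3)*(o + 4)*(o + 3)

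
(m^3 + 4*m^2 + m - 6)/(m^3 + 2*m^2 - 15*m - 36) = (m^2 + m - 2)/(m^2 - m - 12)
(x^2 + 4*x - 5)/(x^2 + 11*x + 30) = (x - 1)/(x + 6)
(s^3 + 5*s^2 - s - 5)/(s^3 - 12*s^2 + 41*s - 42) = (s^3 + 5*s^2 - s - 5)/(s^3 - 12*s^2 + 41*s - 42)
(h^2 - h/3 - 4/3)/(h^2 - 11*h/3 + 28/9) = 3*(h + 1)/(3*h - 7)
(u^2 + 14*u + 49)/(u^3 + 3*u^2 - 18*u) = (u^2 + 14*u + 49)/(u*(u^2 + 3*u - 18))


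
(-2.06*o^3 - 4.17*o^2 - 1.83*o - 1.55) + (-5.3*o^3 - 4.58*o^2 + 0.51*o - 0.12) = -7.36*o^3 - 8.75*o^2 - 1.32*o - 1.67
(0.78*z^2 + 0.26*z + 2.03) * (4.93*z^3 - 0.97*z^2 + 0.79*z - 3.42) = 3.8454*z^5 + 0.5252*z^4 + 10.3719*z^3 - 4.4313*z^2 + 0.7145*z - 6.9426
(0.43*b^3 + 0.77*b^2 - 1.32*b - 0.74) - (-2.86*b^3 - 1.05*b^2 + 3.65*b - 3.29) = 3.29*b^3 + 1.82*b^2 - 4.97*b + 2.55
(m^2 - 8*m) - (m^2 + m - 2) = 2 - 9*m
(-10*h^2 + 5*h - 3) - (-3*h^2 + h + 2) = -7*h^2 + 4*h - 5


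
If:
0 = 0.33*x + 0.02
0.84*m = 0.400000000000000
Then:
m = 0.48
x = -0.06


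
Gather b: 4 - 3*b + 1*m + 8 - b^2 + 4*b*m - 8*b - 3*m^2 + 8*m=-b^2 + b*(4*m - 11) - 3*m^2 + 9*m + 12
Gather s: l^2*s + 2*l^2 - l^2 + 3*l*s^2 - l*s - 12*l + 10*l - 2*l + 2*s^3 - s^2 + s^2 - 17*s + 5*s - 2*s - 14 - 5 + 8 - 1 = l^2 + 3*l*s^2 - 4*l + 2*s^3 + s*(l^2 - l - 14) - 12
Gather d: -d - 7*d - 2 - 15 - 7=-8*d - 24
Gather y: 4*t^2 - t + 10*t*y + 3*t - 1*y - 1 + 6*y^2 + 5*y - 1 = 4*t^2 + 2*t + 6*y^2 + y*(10*t + 4) - 2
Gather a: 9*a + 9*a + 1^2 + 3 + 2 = 18*a + 6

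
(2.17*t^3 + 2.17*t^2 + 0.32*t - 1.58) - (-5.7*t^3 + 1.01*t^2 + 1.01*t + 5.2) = 7.87*t^3 + 1.16*t^2 - 0.69*t - 6.78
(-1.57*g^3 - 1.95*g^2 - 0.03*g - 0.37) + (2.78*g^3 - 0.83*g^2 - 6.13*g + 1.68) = 1.21*g^3 - 2.78*g^2 - 6.16*g + 1.31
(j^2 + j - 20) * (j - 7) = j^3 - 6*j^2 - 27*j + 140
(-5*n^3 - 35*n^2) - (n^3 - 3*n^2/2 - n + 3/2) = -6*n^3 - 67*n^2/2 + n - 3/2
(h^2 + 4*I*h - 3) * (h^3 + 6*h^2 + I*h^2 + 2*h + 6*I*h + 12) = h^5 + 6*h^4 + 5*I*h^4 - 5*h^3 + 30*I*h^3 - 30*h^2 + 5*I*h^2 - 6*h + 30*I*h - 36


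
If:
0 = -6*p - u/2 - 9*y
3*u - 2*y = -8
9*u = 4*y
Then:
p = -166/9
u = 16/3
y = 12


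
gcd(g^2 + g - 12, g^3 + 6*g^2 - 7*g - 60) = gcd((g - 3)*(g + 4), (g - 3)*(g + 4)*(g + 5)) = g^2 + g - 12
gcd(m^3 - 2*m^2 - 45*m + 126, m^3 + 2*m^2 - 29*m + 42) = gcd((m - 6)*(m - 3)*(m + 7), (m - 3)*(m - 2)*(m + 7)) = m^2 + 4*m - 21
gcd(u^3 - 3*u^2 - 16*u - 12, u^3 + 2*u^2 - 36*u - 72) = u^2 - 4*u - 12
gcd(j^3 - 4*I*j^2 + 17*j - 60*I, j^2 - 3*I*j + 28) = j + 4*I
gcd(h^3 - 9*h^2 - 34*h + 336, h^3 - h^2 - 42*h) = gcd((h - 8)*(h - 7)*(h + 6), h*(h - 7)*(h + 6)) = h^2 - h - 42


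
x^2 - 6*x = x*(x - 6)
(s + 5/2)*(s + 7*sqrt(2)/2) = s^2 + 5*s/2 + 7*sqrt(2)*s/2 + 35*sqrt(2)/4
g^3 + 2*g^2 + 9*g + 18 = (g + 2)*(g - 3*I)*(g + 3*I)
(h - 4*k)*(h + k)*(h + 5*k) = h^3 + 2*h^2*k - 19*h*k^2 - 20*k^3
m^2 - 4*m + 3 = (m - 3)*(m - 1)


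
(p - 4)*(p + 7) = p^2 + 3*p - 28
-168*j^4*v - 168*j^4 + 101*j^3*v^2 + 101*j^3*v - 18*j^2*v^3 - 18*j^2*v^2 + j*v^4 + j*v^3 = (-8*j + v)*(-7*j + v)*(-3*j + v)*(j*v + j)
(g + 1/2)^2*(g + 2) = g^3 + 3*g^2 + 9*g/4 + 1/2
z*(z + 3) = z^2 + 3*z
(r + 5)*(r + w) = r^2 + r*w + 5*r + 5*w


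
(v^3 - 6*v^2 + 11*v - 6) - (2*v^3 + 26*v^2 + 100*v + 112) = -v^3 - 32*v^2 - 89*v - 118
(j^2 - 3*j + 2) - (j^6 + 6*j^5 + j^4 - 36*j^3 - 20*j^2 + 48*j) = -j^6 - 6*j^5 - j^4 + 36*j^3 + 21*j^2 - 51*j + 2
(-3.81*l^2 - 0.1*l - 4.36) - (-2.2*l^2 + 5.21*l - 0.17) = -1.61*l^2 - 5.31*l - 4.19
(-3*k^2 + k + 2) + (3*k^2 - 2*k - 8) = -k - 6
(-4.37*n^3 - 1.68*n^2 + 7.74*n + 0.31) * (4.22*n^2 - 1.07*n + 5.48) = -18.4414*n^5 - 2.4137*n^4 + 10.5128*n^3 - 16.18*n^2 + 42.0835*n + 1.6988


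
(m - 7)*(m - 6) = m^2 - 13*m + 42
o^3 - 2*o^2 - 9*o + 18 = (o - 3)*(o - 2)*(o + 3)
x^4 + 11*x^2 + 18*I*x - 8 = (x - 4*I)*(x + I)^2*(x + 2*I)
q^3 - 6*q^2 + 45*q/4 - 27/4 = (q - 3)*(q - 3/2)^2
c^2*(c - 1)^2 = c^4 - 2*c^3 + c^2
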